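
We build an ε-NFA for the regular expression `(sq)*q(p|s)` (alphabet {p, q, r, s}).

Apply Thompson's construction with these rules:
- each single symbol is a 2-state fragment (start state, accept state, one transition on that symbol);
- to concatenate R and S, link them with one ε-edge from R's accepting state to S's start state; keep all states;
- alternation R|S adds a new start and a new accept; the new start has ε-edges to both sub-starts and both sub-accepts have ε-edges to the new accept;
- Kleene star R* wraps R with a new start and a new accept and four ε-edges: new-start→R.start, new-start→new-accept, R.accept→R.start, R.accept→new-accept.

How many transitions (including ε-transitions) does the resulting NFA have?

16

Per subexpression:
Each of the 5 symbol leaves contributes 1 transition (1 symbol, 0 ε).
  sq = 3 transitions (2 symbol, 1 ε)
  (sq)* = 7 transitions (2 symbol, 5 ε)
  p|s = 6 transitions (2 symbol, 4 ε)
  (sq)*q(p|s) = 16 transitions (5 symbol, 11 ε)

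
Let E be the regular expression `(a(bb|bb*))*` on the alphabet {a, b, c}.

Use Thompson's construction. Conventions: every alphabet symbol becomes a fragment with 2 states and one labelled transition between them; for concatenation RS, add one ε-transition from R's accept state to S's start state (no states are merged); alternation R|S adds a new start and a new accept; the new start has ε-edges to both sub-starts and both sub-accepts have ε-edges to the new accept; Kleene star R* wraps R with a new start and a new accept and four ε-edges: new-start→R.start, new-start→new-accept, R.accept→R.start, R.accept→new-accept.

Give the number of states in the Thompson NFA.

Per subexpression:
Each of the 5 symbol leaves contributes a 2-state fragment.
  bb → 4 states
  b* → 4 states
  bb* → 6 states
  bb|bb* → 12 states
  a(bb|bb*) → 14 states
  (a(bb|bb*))* → 16 states

16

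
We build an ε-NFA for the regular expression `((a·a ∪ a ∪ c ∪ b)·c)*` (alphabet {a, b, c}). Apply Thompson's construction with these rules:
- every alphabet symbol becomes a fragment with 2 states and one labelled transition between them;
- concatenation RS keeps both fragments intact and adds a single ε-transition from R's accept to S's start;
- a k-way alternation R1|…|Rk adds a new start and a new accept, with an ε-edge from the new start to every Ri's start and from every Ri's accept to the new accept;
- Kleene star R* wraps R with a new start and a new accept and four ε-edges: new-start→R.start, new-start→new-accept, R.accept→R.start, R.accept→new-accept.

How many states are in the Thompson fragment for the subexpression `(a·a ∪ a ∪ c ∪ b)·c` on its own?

Fragment for `(a·a ∪ a ∪ c ∪ b)·c`:
Each of the 6 symbol leaves contributes a 2-state fragment.
  a·a = 4 states
  a·a ∪ a ∪ c ∪ b = 12 states
  (a·a ∪ a ∪ c ∪ b)·c = 14 states

14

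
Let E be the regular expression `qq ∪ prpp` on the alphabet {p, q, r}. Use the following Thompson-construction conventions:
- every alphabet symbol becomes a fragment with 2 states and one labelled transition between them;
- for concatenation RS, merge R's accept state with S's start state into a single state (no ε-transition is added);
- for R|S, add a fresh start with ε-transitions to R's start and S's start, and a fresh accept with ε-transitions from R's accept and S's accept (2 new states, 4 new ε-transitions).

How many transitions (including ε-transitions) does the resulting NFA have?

Bottom-up over the parse tree:
Each of the 6 symbol leaves contributes 1 transition (1 symbol, 0 ε).
  qq → 2 transitions (2 symbol, 0 ε)
  prpp → 4 transitions (4 symbol, 0 ε)
  qq ∪ prpp → 10 transitions (6 symbol, 4 ε)

10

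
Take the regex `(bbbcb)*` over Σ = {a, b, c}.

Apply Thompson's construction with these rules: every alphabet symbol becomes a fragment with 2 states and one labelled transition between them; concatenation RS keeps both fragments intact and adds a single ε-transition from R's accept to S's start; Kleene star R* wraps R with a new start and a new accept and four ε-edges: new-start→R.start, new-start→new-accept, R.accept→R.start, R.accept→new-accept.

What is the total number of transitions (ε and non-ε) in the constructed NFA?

Recursing over subexpressions:
Each of the 5 symbol leaves contributes 1 transition (1 symbol, 0 ε).
  bbbcb — 9 transitions (5 symbol, 4 ε)
  (bbbcb)* — 13 transitions (5 symbol, 8 ε)

13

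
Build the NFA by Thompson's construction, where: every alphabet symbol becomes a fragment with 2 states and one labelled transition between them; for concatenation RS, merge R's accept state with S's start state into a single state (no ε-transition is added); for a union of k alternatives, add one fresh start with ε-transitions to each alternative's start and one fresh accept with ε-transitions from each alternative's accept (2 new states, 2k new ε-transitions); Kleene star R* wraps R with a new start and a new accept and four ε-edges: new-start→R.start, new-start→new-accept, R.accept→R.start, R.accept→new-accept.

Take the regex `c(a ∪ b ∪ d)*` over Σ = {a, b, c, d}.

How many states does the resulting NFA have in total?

11

Building bottom-up:
Each of the 4 symbol leaves contributes a 2-state fragment.
  a ∪ b ∪ d — 8 states
  (a ∪ b ∪ d)* — 10 states
  c(a ∪ b ∪ d)* — 11 states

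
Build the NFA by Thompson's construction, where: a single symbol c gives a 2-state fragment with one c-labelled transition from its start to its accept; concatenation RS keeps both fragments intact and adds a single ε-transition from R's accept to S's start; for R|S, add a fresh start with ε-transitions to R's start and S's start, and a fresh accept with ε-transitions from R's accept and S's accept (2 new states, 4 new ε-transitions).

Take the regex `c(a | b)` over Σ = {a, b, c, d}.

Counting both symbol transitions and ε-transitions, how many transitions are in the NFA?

8

Per subexpression:
Each of the 3 symbol leaves contributes 1 transition (1 symbol, 0 ε).
  a | b → 6 transitions (2 symbol, 4 ε)
  c(a | b) → 8 transitions (3 symbol, 5 ε)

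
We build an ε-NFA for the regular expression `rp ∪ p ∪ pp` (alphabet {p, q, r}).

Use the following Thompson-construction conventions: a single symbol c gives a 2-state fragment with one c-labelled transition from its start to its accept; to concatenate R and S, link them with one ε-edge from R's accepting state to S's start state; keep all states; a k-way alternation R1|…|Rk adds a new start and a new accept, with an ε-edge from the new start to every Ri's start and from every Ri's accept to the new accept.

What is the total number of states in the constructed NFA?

12

Building bottom-up:
Each of the 5 symbol leaves contributes a 2-state fragment.
  rp — 4 states
  pp — 4 states
  rp ∪ p ∪ pp — 12 states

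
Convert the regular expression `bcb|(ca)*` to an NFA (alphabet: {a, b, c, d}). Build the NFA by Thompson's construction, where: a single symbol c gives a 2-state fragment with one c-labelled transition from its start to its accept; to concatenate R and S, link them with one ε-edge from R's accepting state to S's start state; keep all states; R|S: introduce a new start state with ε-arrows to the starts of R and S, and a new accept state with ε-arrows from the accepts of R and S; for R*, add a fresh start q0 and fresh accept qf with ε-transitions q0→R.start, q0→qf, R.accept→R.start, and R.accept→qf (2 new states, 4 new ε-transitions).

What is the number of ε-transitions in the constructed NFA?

11

By structural recursion:
Each of the 5 symbol leaves contributes 0 ε-transitions.
  bcb = 2 ε-transitions
  ca = 1 ε-transition
  (ca)* = 5 ε-transitions
  bcb|(ca)* = 11 ε-transitions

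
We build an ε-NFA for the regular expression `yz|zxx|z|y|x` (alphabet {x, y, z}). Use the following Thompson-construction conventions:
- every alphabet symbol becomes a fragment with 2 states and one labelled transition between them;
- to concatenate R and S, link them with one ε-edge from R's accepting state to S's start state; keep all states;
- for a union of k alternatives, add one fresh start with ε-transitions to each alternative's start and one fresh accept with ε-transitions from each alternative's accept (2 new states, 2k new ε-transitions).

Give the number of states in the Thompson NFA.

Building bottom-up:
Each of the 8 symbol leaves contributes a 2-state fragment.
  yz → 4 states
  zxx → 6 states
  yz|zxx|z|y|x → 18 states

18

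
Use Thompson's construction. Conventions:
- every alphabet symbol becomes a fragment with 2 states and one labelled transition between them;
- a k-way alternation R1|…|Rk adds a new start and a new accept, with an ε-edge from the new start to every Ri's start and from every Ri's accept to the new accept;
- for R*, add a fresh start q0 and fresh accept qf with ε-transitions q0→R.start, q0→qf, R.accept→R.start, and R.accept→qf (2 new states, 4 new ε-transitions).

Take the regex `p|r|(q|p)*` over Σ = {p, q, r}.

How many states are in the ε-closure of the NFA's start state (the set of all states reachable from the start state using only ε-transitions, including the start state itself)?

Compute the ε-closure size of each fragment's start state recursively; a symbol fragment's start has no outgoing ε-edge, so its closure is just itself (size 1).
  q|p : |ε-closure| = 1 + 1 + 1 = 3 (the new accept is not ε-reachable since no branch accepts ε)
  (q|p)* : |ε-closure| = 1 (new start) + 3 (body) + 1 (new accept) = 5
  p|r|(q|p)* : new start ε-reaches every alternative's start; at least one alternative accepts ε, so the union's new accept is reached too: |ε-closure| = 1 + 1 + 1 + 5 + 1 = 9

9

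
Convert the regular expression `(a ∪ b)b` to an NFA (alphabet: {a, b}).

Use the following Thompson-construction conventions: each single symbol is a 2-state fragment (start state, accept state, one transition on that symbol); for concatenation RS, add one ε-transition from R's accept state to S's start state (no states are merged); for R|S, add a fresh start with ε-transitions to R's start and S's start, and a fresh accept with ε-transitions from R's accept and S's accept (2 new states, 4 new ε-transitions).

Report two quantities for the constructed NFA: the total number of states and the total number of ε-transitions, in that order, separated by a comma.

8, 5

Building bottom-up:
Each of the 3 symbol leaves contributes 2 states and 0 ε-transitions.
  a ∪ b → 6 states, 4 ε-transitions
  (a ∪ b)b → 8 states, 5 ε-transitions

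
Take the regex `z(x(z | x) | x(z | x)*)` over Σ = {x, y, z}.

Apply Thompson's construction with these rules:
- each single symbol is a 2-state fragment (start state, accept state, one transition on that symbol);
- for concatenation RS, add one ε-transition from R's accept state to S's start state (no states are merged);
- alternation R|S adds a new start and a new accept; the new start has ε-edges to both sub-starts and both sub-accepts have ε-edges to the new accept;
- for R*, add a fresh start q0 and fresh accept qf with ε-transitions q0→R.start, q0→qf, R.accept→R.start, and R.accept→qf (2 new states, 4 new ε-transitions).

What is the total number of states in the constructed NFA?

Bottom-up over the parse tree:
Each of the 7 symbol leaves contributes a 2-state fragment.
  z | x → 6 states
  x(z | x) → 8 states
  z | x → 6 states
  (z | x)* → 8 states
  x(z | x)* → 10 states
  x(z | x) | x(z | x)* → 20 states
  z(x(z | x) | x(z | x)*) → 22 states

22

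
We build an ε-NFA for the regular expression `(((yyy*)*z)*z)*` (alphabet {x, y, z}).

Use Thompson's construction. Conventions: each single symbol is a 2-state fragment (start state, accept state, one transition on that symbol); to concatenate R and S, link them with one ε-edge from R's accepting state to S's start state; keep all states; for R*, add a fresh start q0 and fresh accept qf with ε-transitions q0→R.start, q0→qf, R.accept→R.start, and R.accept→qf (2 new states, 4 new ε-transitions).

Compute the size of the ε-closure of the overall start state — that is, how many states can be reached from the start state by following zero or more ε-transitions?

Compute the ε-closure size of each fragment's start state recursively; a symbol fragment's start has no outgoing ε-edge, so its closure is just itself (size 1).
  y* : C = 1 (new start) + 1 (body) + 1 (new accept) = 3
  yyy* : same as the first factor's closure: C = 1
  (yyy*)* : the star's fresh start ε-reaches both the body's start and the fresh accept: C = 2 + 1 = 3
  (yyy*)*z : C = 3 + 1 = 4 (closure spills across the concat boundary because the left factor accepts ε)
  ((yyy*)*z)* : C = 1 (new start) + 4 (body) + 1 (new accept) = 6
  ((yyy*)*z)*z : the left operand accepts ε, so the closure extends into the next operand (via the concat ε-link); C = 6 + 1 = 7
  (((yyy*)*z)*z)* : the star's fresh start ε-reaches both the body's start and the fresh accept: C = 2 + 7 = 9

9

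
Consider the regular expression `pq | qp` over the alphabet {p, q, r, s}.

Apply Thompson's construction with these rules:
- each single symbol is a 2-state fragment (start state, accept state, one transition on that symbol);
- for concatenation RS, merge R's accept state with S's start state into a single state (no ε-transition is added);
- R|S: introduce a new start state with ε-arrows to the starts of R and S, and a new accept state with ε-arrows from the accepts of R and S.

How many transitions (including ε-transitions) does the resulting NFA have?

8

By structural recursion:
Each of the 4 symbol leaves contributes 1 transition (1 symbol, 0 ε).
  pq : 2 transitions (2 symbol, 0 ε)
  qp : 2 transitions (2 symbol, 0 ε)
  pq | qp : 8 transitions (4 symbol, 4 ε)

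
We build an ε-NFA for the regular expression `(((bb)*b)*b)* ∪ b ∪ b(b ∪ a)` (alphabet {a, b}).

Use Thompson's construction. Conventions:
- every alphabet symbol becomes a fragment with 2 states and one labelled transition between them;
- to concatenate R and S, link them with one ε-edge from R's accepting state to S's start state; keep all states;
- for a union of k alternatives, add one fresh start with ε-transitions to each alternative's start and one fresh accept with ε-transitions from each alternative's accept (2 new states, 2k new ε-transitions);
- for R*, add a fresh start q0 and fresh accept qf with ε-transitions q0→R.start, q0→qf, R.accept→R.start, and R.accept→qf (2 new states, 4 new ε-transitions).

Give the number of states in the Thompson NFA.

26

Recursing over subexpressions:
Each of the 8 symbol leaves contributes a 2-state fragment.
  bb — 4 states
  (bb)* — 6 states
  (bb)*b — 8 states
  ((bb)*b)* — 10 states
  ((bb)*b)*b — 12 states
  (((bb)*b)*b)* — 14 states
  b ∪ a — 6 states
  b(b ∪ a) — 8 states
  (((bb)*b)*b)* ∪ b ∪ b(b ∪ a) — 26 states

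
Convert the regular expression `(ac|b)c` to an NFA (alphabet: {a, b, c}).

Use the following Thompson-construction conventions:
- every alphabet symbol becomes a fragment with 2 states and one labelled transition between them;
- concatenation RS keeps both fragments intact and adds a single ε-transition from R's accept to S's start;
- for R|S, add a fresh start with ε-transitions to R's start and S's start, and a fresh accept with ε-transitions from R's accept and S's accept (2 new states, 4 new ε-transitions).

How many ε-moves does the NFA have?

6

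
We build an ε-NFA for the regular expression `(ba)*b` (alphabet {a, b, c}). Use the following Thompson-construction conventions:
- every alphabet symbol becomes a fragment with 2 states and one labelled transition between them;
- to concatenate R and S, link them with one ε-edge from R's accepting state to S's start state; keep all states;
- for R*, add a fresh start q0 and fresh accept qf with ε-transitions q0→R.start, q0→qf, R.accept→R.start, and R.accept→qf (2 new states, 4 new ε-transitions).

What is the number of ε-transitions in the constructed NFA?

Building bottom-up:
Each of the 3 symbol leaves contributes 0 ε-transitions.
  ba : 1 ε-transition
  (ba)* : 5 ε-transitions
  (ba)*b : 6 ε-transitions

6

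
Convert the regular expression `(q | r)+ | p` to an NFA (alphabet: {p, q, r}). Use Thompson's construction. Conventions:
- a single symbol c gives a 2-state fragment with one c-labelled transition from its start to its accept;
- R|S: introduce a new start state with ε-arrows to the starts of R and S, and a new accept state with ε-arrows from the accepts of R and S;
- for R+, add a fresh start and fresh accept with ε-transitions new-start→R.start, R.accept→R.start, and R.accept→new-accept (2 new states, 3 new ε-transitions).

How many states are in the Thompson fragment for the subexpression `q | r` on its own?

6

Fragment for `q | r`:
Each of the 2 symbol leaves contributes a 2-state fragment.
  q | r : 6 states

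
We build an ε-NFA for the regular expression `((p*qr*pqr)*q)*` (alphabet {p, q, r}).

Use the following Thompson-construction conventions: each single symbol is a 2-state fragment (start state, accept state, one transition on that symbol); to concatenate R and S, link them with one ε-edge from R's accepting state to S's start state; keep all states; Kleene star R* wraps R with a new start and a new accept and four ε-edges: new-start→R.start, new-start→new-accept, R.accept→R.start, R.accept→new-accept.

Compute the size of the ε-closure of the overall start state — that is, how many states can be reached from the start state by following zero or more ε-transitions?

Work bottom-up. For each fragment F, track |ε-closure(F.start)| and whether F's accept lies in that closure (i.e. whether F accepts ε). A single-symbol fragment has closure size 1 and does not accept ε.
  p* → the star's fresh start ε-reaches both the body's start and the fresh accept: |ε-closure| = 2 + 1 = 3
  r* → |ε-closure| = 1 (new start) + 1 (body) + 1 (new accept) = 3
  p*qr*pqr → |ε-closure| = 3 + 1 = 4 (closure spills across the concat boundary because the left factor accepts ε)
  (p*qr*pqr)* → new start has ε-edges to the inner start and to the new accept, so |ε-closure| = 2 + 4 = 6
  (p*qr*pqr)*q → the left operand accepts ε, so the closure extends into the next operand (via the concat ε-link); |ε-closure| = 6 + 1 = 7
  ((p*qr*pqr)*q)* → |ε-closure| = 1 (new start) + 7 (body) + 1 (new accept) = 9

9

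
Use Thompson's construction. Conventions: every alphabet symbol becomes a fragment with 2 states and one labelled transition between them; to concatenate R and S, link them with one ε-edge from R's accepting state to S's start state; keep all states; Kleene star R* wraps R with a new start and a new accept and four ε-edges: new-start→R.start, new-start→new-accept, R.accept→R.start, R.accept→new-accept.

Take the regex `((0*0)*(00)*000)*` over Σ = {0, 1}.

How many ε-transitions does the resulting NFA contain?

Bottom-up over the parse tree:
Each of the 7 symbol leaves contributes 0 ε-transitions.
  0* — 4 ε-transitions
  0*0 — 5 ε-transitions
  (0*0)* — 9 ε-transitions
  00 — 1 ε-transition
  (00)* — 5 ε-transitions
  (0*0)*(00)*000 — 18 ε-transitions
  ((0*0)*(00)*000)* — 22 ε-transitions

22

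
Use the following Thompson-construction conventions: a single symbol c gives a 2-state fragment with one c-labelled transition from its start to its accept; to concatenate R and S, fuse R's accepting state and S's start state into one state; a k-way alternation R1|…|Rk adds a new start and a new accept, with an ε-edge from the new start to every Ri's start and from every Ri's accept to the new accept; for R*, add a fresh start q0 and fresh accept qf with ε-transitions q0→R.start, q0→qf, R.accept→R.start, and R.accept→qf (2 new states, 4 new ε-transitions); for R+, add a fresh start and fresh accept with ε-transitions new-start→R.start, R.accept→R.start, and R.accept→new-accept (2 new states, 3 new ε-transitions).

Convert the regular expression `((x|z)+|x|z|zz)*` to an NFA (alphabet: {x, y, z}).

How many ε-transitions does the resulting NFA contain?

By structural recursion:
Each of the 6 symbol leaves contributes 0 ε-transitions.
  x|z — 4 ε-transitions
  (x|z)+ — 7 ε-transitions
  zz — 0 ε-transitions
  (x|z)+|x|z|zz — 15 ε-transitions
  ((x|z)+|x|z|zz)* — 19 ε-transitions

19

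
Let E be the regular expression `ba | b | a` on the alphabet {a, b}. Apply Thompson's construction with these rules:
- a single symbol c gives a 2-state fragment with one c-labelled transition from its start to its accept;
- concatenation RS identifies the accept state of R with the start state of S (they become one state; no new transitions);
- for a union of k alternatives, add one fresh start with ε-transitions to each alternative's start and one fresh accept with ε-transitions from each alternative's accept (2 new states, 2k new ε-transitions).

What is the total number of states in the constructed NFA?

Building bottom-up:
Each of the 4 symbol leaves contributes a 2-state fragment.
  ba : 3 states
  ba | b | a : 9 states

9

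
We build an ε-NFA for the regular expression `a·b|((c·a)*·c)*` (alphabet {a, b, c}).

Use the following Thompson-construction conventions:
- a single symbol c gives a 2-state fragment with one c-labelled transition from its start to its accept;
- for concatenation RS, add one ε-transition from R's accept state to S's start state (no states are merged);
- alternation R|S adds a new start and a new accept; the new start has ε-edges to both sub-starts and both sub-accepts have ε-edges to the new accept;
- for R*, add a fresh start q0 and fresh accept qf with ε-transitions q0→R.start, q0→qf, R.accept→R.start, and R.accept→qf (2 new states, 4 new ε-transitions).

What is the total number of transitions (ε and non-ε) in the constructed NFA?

20

Bottom-up over the parse tree:
Each of the 5 symbol leaves contributes 1 transition (1 symbol, 0 ε).
  a·b : 3 transitions (2 symbol, 1 ε)
  c·a : 3 transitions (2 symbol, 1 ε)
  (c·a)* : 7 transitions (2 symbol, 5 ε)
  (c·a)*·c : 9 transitions (3 symbol, 6 ε)
  ((c·a)*·c)* : 13 transitions (3 symbol, 10 ε)
  a·b|((c·a)*·c)* : 20 transitions (5 symbol, 15 ε)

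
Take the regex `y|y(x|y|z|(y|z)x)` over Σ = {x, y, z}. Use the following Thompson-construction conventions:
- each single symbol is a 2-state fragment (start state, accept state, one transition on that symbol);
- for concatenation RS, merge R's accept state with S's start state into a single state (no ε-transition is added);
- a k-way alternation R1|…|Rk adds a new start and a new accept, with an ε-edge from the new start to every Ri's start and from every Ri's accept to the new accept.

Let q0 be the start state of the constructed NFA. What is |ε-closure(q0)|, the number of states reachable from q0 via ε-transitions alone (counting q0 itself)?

3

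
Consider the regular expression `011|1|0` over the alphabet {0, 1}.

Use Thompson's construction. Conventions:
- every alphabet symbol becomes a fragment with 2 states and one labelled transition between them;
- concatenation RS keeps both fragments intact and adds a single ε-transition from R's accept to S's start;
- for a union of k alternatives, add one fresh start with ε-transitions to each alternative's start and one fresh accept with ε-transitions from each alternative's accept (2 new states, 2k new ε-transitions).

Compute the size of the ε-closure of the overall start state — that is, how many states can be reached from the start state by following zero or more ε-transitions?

4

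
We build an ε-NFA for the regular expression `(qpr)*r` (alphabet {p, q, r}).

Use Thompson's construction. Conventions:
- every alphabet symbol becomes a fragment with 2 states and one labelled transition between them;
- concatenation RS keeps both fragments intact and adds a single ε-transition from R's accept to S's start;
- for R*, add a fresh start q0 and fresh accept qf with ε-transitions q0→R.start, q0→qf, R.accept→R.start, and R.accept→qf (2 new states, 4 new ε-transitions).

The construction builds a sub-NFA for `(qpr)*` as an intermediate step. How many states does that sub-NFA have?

Fragment for `(qpr)*`:
Each of the 3 symbol leaves contributes a 2-state fragment.
  qpr — 6 states
  (qpr)* — 8 states

8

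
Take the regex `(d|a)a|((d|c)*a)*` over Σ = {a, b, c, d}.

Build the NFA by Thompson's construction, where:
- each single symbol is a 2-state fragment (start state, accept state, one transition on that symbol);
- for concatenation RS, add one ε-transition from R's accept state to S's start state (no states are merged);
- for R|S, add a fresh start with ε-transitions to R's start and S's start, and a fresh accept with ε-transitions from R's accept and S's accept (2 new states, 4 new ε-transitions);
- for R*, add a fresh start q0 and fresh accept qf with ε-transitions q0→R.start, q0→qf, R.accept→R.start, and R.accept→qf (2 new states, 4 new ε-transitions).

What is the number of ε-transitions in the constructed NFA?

22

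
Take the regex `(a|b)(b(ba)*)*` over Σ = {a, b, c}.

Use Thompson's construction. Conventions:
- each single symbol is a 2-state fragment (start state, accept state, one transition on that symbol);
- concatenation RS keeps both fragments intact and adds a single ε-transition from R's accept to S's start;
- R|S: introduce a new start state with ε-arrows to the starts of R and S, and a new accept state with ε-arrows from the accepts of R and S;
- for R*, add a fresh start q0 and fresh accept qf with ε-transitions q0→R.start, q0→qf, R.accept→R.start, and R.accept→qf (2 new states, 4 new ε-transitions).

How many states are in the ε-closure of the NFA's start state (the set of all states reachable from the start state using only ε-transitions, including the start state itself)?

3

Let C(F) = |ε-closure(F.start)| within fragment F, and note whether F accepts ε. Symbol fragments have C = 1 and do not accept ε. Then:
  a|b — C = 1 + 1 + 1 = 3 (the new accept is not ε-reachable since no branch accepts ε)
  ba — same as the first factor's closure: C = 1
  (ba)* — C = 1 (new start) + 1 (body) + 1 (new accept) = 3
  b(ba)* — C equals the left operand's closure size = 1 (its accept is not ε-reachable, so the closure stops there)
  (b(ba)*)* — the star's fresh start ε-reaches both the body's start and the fresh accept: C = 2 + 1 = 3
  (a|b)(b(ba)*)* — same as the first factor's closure: C = 3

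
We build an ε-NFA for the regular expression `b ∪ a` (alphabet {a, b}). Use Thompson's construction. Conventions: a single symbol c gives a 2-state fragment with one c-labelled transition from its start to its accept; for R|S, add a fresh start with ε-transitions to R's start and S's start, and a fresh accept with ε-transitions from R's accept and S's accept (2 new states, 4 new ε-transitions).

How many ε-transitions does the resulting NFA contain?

Recursing over subexpressions:
Each of the 2 symbol leaves contributes 0 ε-transitions.
  b ∪ a — 4 ε-transitions

4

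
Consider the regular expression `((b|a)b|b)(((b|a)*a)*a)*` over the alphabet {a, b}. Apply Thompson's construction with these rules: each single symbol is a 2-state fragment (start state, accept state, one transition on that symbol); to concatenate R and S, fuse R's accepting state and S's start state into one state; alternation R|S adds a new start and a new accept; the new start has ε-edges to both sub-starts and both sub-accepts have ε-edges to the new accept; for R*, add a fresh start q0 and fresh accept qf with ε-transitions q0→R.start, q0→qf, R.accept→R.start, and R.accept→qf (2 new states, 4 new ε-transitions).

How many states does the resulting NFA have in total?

24

Bottom-up over the parse tree:
Each of the 8 symbol leaves contributes a 2-state fragment.
  b|a = 6 states
  (b|a)b = 7 states
  (b|a)b|b = 11 states
  b|a = 6 states
  (b|a)* = 8 states
  (b|a)*a = 9 states
  ((b|a)*a)* = 11 states
  ((b|a)*a)*a = 12 states
  (((b|a)*a)*a)* = 14 states
  ((b|a)b|b)(((b|a)*a)*a)* = 24 states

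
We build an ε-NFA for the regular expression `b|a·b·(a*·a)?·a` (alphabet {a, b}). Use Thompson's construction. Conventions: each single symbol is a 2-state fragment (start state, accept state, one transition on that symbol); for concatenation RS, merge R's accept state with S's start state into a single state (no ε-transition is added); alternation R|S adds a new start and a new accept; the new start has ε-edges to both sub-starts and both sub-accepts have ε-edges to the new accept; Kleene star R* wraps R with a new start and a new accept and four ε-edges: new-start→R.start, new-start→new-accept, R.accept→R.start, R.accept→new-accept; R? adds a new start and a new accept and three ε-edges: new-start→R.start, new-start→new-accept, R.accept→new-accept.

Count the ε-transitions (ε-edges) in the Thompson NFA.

Per subexpression:
Each of the 6 symbol leaves contributes 0 ε-transitions.
  a* → 4 ε-transitions
  a*·a → 4 ε-transitions
  (a*·a)? → 7 ε-transitions
  a·b·(a*·a)?·a → 7 ε-transitions
  b|a·b·(a*·a)?·a → 11 ε-transitions

11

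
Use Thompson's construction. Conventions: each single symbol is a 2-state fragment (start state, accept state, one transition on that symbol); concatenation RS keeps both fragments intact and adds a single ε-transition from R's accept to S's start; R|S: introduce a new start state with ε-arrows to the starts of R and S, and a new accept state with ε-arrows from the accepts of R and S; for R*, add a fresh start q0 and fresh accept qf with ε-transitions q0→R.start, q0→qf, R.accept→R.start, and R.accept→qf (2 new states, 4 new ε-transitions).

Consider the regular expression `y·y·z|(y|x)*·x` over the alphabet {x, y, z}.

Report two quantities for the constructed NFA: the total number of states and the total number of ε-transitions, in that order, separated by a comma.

18, 15

Building bottom-up:
Each of the 6 symbol leaves contributes 2 states and 0 ε-transitions.
  y·y·z = 6 states, 2 ε-transitions
  y|x = 6 states, 4 ε-transitions
  (y|x)* = 8 states, 8 ε-transitions
  (y|x)*·x = 10 states, 9 ε-transitions
  y·y·z|(y|x)*·x = 18 states, 15 ε-transitions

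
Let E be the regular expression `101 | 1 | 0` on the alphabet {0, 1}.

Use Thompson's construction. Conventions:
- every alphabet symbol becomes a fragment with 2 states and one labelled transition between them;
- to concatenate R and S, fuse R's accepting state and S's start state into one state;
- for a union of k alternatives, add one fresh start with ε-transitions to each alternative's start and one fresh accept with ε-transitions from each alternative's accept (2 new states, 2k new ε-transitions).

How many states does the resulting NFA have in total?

By structural recursion:
Each of the 5 symbol leaves contributes a 2-state fragment.
  101 → 4 states
  101 | 1 | 0 → 10 states

10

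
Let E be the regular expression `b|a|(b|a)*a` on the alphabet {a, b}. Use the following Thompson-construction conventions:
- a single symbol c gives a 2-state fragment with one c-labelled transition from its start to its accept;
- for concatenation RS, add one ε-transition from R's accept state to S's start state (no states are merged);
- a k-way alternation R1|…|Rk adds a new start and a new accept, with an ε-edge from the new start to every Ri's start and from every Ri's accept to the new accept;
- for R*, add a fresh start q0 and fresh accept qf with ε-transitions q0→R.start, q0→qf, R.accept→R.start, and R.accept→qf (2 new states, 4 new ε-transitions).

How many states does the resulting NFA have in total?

16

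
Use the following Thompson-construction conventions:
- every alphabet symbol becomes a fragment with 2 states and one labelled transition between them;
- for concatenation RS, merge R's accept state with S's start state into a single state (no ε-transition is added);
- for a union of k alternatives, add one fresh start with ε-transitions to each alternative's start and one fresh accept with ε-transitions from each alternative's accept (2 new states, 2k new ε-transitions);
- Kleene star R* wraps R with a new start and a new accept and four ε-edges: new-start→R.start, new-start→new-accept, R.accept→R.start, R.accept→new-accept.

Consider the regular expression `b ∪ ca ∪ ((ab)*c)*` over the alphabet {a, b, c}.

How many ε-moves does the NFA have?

14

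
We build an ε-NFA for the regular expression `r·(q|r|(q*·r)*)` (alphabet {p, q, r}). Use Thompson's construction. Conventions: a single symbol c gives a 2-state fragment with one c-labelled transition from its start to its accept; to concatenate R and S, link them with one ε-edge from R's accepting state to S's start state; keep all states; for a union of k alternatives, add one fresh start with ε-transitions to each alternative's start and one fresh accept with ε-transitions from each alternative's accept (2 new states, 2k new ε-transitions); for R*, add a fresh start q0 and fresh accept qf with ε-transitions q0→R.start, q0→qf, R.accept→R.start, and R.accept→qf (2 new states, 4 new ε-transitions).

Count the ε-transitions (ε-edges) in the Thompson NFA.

16

Building bottom-up:
Each of the 5 symbol leaves contributes 0 ε-transitions.
  q* — 4 ε-transitions
  q*·r — 5 ε-transitions
  (q*·r)* — 9 ε-transitions
  q|r|(q*·r)* — 15 ε-transitions
  r·(q|r|(q*·r)*) — 16 ε-transitions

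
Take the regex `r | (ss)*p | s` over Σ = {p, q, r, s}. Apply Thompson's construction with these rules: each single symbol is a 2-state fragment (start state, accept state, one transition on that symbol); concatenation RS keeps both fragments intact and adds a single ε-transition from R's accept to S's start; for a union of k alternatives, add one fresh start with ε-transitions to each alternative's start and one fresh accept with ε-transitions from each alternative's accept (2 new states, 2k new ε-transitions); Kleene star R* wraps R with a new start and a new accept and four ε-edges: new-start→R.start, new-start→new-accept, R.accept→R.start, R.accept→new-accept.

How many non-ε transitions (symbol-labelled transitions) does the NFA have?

By structural recursion:
Each of the 5 symbol leaves contributes exactly 1 symbol transition.
  ss → 2 symbol transitions
  (ss)* → 2 symbol transitions
  (ss)*p → 3 symbol transitions
  r | (ss)*p | s → 5 symbol transitions

5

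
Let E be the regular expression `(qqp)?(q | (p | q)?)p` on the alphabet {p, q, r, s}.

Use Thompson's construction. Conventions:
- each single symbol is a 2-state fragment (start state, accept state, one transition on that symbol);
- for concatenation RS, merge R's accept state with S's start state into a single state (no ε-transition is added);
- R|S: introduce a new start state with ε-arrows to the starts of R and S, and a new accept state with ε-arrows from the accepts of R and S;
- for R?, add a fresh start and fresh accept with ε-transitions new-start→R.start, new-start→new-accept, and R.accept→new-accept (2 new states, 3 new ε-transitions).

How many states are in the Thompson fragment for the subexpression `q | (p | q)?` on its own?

Fragment for `q | (p | q)?`:
Each of the 3 symbol leaves contributes a 2-state fragment.
  p | q — 6 states
  (p | q)? — 8 states
  q | (p | q)? — 12 states

12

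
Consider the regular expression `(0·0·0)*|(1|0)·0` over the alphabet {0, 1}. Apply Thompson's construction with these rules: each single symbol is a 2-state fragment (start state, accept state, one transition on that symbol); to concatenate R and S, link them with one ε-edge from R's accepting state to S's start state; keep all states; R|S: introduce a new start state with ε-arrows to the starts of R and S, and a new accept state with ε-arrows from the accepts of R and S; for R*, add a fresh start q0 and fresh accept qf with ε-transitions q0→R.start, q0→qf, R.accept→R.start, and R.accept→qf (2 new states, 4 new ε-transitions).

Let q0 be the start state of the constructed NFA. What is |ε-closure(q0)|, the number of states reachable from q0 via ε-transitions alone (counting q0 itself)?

Let C(F) = |ε-closure(F.start)| within fragment F, and note whether F accepts ε. Symbol fragments have C = 1 and do not accept ε. Then:
  0·0·0 — |ε-closure| equals the left operand's closure size = 1 (its accept is not ε-reachable, so the closure stops there)
  (0·0·0)* — the star's fresh start ε-reaches both the body's start and the fresh accept: |ε-closure| = 2 + 1 = 3
  1|0 — new start ε-reaches every alternative's start; none of them accept ε, so the new accept is not reached: |ε-closure| = 1 + 1 + 1 = 3
  (1|0)·0 — |ε-closure| equals the left operand's closure size = 3 (its accept is not ε-reachable, so the closure stops there)
  (0·0·0)*|(1|0)·0 — |ε-closure| = 1 (new start) + (3 + 3) + 1 (new accept, since some branch ε-reaches its own accept) = 8

8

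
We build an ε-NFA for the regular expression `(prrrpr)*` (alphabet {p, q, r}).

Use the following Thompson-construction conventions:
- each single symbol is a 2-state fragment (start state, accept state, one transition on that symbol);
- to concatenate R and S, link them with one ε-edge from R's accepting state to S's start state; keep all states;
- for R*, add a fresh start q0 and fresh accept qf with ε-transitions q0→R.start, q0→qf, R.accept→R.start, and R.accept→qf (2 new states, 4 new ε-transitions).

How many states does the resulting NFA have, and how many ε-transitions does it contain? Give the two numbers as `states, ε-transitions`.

Per subexpression:
Each of the 6 symbol leaves contributes 2 states and 0 ε-transitions.
  prrrpr → 12 states, 5 ε-transitions
  (prrrpr)* → 14 states, 9 ε-transitions

14, 9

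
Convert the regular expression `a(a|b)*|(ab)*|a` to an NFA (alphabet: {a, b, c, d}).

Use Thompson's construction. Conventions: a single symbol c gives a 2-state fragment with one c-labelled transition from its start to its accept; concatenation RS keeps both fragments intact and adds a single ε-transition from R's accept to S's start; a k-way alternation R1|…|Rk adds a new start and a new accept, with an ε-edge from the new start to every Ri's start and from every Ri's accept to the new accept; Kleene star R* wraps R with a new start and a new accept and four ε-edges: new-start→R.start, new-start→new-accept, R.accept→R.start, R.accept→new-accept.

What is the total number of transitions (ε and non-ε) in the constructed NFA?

26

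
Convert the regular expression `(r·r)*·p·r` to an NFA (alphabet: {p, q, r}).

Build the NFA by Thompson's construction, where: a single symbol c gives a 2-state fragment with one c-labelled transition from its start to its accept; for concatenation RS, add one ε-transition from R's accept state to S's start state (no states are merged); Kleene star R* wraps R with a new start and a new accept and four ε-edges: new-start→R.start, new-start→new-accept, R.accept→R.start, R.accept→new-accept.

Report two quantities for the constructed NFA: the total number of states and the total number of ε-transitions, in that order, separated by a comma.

10, 7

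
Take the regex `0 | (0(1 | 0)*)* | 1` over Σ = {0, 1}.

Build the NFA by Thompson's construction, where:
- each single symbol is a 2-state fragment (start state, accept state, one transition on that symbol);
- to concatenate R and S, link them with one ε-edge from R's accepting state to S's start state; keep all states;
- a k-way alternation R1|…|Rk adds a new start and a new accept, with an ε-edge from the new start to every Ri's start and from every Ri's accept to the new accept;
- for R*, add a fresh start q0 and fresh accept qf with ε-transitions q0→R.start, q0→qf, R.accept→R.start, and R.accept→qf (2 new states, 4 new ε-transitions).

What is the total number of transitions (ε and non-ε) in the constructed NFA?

24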